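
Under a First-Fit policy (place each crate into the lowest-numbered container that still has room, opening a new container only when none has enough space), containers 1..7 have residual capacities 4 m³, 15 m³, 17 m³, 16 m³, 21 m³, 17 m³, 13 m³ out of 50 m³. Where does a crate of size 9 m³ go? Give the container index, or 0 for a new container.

2

Containers with room: container 2 (15 m³), container 3 (17 m³), container 4 (16 m³), container 5 (21 m³), container 6 (17 m³), container 7 (13 m³).
The first with room is container 2.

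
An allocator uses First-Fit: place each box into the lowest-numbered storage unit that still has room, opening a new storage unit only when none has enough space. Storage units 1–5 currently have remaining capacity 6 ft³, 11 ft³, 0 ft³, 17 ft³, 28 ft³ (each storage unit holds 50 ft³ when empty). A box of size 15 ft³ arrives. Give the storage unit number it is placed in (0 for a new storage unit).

Storage units with room: storage unit 4 (17 ft³), storage unit 5 (28 ft³).
The first with room is storage unit 4.

4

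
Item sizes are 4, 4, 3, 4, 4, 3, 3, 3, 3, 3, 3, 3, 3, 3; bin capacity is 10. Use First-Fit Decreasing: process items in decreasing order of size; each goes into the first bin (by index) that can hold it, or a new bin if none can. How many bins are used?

6

Sorted descending: 4, 4, 4, 4, 3, 3, 3, 3, 3, 3, 3, 3, 3, 3.
bin 1: place 4, 6 left
bin 1: place 4, 2 left
bin 2: place 4, 6 left
bin 2: place 4, 2 left
bin 3: place 3, 7 left
bin 3: place 3, 4 left
bin 3: place 3, 1 left
bin 4: place 3, 7 left
bin 4: place 3, 4 left
bin 4: place 3, 1 left
bin 5: place 3, 7 left
bin 5: place 3, 4 left
bin 5: place 3, 1 left
bin 6: place 3, 7 left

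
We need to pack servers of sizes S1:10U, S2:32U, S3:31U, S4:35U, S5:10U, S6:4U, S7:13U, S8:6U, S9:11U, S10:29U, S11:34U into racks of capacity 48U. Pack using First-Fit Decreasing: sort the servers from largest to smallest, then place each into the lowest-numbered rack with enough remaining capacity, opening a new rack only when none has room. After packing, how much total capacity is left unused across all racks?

25

Sorted descending: 35, 34, 32, 31, 29, 13, 11, 10, 10, 6, 4.
Put 35U in rack 1; 13U remain.
Put 34U in rack 2; 14U remain.
Put 32U in rack 3; 16U remain.
Put 31U in rack 4; 17U remain.
Put 29U in rack 5; 19U remain.
Put 13U in rack 1; 0U remain.
Put 11U in rack 2; 3U remain.
Put 10U in rack 3; 6U remain.
Put 10U in rack 4; 7U remain.
Put 6U in rack 3; 0U remain.
Put 4U in rack 4; 3U remain.
5 racks × 48U = 240U; used 215U; unused 25U.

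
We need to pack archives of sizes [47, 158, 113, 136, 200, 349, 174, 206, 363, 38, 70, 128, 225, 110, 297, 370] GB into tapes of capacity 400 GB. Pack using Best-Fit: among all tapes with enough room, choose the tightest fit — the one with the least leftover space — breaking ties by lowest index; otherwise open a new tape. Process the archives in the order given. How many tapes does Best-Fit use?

9

tape 1: place 47 GB, 353 GB left
tape 1: place 158 GB, 195 GB left
tape 1: place 113 GB, 82 GB left
tape 2: place 136 GB, 264 GB left
tape 2: place 200 GB, 64 GB left
tape 3: place 349 GB, 51 GB left
tape 4: place 174 GB, 226 GB left
tape 4: place 206 GB, 20 GB left
tape 5: place 363 GB, 37 GB left
tape 3: place 38 GB, 13 GB left
tape 1: place 70 GB, 12 GB left
tape 6: place 128 GB, 272 GB left
tape 6: place 225 GB, 47 GB left
tape 7: place 110 GB, 290 GB left
tape 8: place 297 GB, 103 GB left
tape 9: place 370 GB, 30 GB left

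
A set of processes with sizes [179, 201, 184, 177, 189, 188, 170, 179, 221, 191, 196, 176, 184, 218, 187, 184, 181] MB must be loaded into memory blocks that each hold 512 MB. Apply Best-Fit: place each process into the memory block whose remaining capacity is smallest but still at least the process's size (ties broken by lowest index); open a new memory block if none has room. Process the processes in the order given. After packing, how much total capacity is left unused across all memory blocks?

memory block 1: place 179 MB, 333 MB left
memory block 1: place 201 MB, 132 MB left
memory block 2: place 184 MB, 328 MB left
memory block 2: place 177 MB, 151 MB left
memory block 3: place 189 MB, 323 MB left
memory block 3: place 188 MB, 135 MB left
memory block 4: place 170 MB, 342 MB left
memory block 4: place 179 MB, 163 MB left
memory block 5: place 221 MB, 291 MB left
memory block 5: place 191 MB, 100 MB left
memory block 6: place 196 MB, 316 MB left
memory block 6: place 176 MB, 140 MB left
memory block 7: place 184 MB, 328 MB left
memory block 7: place 218 MB, 110 MB left
memory block 8: place 187 MB, 325 MB left
memory block 8: place 184 MB, 141 MB left
memory block 9: place 181 MB, 331 MB left
9 memory blocks × 512 MB = 4608 MB; used 3205 MB; unused 1403 MB.

1403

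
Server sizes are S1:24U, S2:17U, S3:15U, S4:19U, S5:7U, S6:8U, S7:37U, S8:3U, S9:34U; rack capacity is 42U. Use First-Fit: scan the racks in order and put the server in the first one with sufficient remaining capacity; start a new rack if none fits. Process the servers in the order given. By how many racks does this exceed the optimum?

First-Fit: [24,17] [15,19,7] [8,3] [37] [34] → 5 racks.
Total size 164U; any packing needs at least ⌈164/42⌉ = 4 racks.
An optimal packing achieves that bound: [37,3] [34,8] [24,17] [19,15,7] → 4 racks.
Excess: 5 − 4 = 1.

1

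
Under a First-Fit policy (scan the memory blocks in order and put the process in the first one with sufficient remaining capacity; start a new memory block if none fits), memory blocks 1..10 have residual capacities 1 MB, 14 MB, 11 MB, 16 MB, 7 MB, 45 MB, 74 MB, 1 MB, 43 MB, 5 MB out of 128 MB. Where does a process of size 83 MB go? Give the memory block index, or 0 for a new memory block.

No memory block has ≥ 83 MB free, so a new memory block is opened.

0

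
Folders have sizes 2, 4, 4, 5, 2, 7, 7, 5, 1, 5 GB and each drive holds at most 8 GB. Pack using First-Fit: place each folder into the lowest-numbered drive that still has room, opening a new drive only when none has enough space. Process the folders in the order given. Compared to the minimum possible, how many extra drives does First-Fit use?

1

First-Fit: [2,4,2] [4,1] [5] [7] [7] [5] [5] → 7 drives.
Total size 42 GB; any packing needs at least ⌈42/8⌉ = 6 drives.
An optimal packing achieves that bound: [7,1] [7] [5,2] [5,2] [5] [4,4] → 6 drives.
Excess: 7 − 6 = 1.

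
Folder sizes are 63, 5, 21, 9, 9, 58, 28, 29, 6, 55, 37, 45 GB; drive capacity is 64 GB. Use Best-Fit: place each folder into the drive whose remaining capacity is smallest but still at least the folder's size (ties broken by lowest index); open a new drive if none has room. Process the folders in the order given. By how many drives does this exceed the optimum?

Best-Fit: [63] [5,21,9,9] [58,6] [28,29] [55] [37] [45] → 7 drives.
Total size 365 GB; any packing needs at least ⌈365/64⌉ = 6 drives.
An optimal packing achieves that bound: [63] [58,6] [55,9] [45,9,5] [37,21] [29,28] → 6 drives.
Excess: 7 − 6 = 1.

1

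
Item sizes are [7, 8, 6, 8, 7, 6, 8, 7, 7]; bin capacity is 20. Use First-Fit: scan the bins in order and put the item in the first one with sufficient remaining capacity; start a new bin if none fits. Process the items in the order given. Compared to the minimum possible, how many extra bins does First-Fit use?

0

First-Fit: [7,8] [6,8,6] [7,8] [7,7] → 4 bins.
Total size 64; any packing needs at least ⌈64/20⌉ = 4 bins.
So 4 is already optimal.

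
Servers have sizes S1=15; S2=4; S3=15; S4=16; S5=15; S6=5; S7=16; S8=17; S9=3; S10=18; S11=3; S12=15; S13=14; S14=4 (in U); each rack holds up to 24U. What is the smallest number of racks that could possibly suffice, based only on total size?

Total size = 15 + 4 + 15 + 16 + 15 + 5 + 16 + 17 + 3 + 18 + 3 + 15 + 14 + 4 = 160U.
⌈160 / 24⌉ = 7.

7 racks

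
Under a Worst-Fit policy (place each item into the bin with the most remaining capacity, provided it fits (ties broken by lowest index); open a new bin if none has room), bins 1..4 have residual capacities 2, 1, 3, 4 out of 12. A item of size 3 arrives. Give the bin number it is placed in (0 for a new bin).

4

Bins with room: bin 3 (3), bin 4 (4).
Most room is bin 4 with 4 free.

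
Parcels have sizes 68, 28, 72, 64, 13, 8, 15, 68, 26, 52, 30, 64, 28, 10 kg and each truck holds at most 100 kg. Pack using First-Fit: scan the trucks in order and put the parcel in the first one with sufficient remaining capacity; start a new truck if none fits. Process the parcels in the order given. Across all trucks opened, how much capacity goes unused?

Put 68 kg in truck 1; 32 kg remain.
Put 28 kg in truck 1; 4 kg remain.
Put 72 kg in truck 2; 28 kg remain.
Put 64 kg in truck 3; 36 kg remain.
Put 13 kg in truck 2; 15 kg remain.
Put 8 kg in truck 2; 7 kg remain.
Put 15 kg in truck 3; 21 kg remain.
Put 68 kg in truck 4; 32 kg remain.
Put 26 kg in truck 4; 6 kg remain.
Put 52 kg in truck 5; 48 kg remain.
Put 30 kg in truck 5; 18 kg remain.
Put 64 kg in truck 6; 36 kg remain.
Put 28 kg in truck 6; 8 kg remain.
Put 10 kg in truck 3; 11 kg remain.
6 trucks × 100 kg = 600 kg; used 546 kg; unused 54 kg.

54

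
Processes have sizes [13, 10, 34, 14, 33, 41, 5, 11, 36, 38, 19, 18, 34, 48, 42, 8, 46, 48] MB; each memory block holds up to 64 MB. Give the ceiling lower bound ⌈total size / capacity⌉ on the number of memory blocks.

8

Total size = 13 + 10 + 34 + 14 + 33 + 41 + 5 + 11 + 36 + 38 + 19 + 18 + 34 + 48 + 42 + 8 + 46 + 48 = 498 MB.
⌈498 / 64⌉ = 8.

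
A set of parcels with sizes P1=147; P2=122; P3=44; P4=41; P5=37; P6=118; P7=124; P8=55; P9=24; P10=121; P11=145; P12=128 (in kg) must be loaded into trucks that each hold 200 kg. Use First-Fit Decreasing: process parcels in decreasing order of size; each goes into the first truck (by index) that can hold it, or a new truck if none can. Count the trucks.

Sorted descending: 147, 145, 128, 124, 122, 121, 118, 55, 44, 41, 37, 24.
Put 147 kg in truck 1; 53 kg remain.
Put 145 kg in truck 2; 55 kg remain.
Put 128 kg in truck 3; 72 kg remain.
Put 124 kg in truck 4; 76 kg remain.
Put 122 kg in truck 5; 78 kg remain.
Put 121 kg in truck 6; 79 kg remain.
Put 118 kg in truck 7; 82 kg remain.
Put 55 kg in truck 2; 0 kg remain.
Put 44 kg in truck 1; 9 kg remain.
Put 41 kg in truck 3; 31 kg remain.
Put 37 kg in truck 4; 39 kg remain.
Put 24 kg in truck 3; 7 kg remain.

7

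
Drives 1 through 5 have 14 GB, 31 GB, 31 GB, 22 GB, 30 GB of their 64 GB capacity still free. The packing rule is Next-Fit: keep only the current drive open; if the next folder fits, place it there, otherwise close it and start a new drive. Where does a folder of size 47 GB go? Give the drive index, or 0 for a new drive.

Next-Fit only looks at drive 5, which has 30 GB free.
47 GB does not fit, so a new drive is opened.

0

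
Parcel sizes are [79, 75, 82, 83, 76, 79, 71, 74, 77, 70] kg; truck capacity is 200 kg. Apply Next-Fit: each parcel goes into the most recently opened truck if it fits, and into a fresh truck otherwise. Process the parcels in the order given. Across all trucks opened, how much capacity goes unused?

Put 79 kg in truck 1; 121 kg remain.
Put 75 kg in truck 1; 46 kg remain.
Put 82 kg in truck 2; 118 kg remain.
Put 83 kg in truck 2; 35 kg remain.
Put 76 kg in truck 3; 124 kg remain.
Put 79 kg in truck 3; 45 kg remain.
Put 71 kg in truck 4; 129 kg remain.
Put 74 kg in truck 4; 55 kg remain.
Put 77 kg in truck 5; 123 kg remain.
Put 70 kg in truck 5; 53 kg remain.
5 trucks × 200 kg = 1000 kg; used 766 kg; unused 234 kg.

234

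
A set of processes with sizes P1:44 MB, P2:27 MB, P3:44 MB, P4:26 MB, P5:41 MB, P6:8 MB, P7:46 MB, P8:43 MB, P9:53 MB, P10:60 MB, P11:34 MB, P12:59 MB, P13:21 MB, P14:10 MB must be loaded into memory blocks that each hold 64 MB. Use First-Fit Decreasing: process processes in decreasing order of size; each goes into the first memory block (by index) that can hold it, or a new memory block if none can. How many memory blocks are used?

10

Sorted descending: 60, 59, 53, 46, 44, 44, 43, 41, 34, 27, 26, 21, 10, 8.
60 MB → memory block 1 (remaining 4 MB)
59 MB → memory block 2 (remaining 5 MB)
53 MB → memory block 3 (remaining 11 MB)
46 MB → memory block 4 (remaining 18 MB)
44 MB → memory block 5 (remaining 20 MB)
44 MB → memory block 6 (remaining 20 MB)
43 MB → memory block 7 (remaining 21 MB)
41 MB → memory block 8 (remaining 23 MB)
34 MB → memory block 9 (remaining 30 MB)
27 MB → memory block 9 (remaining 3 MB)
26 MB → memory block 10 (remaining 38 MB)
21 MB → memory block 7 (remaining 0 MB)
10 MB → memory block 3 (remaining 1 MB)
8 MB → memory block 4 (remaining 10 MB)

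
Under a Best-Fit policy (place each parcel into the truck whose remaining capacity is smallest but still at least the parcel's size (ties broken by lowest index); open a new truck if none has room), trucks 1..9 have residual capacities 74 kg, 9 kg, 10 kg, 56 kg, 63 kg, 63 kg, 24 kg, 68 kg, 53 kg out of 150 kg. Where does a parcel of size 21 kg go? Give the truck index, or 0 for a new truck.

7

Trucks with room: truck 1 (74 kg), truck 4 (56 kg), truck 5 (63 kg), truck 6 (63 kg), truck 7 (24 kg), truck 8 (68 kg), truck 9 (53 kg).
Tightest fit is truck 7 with 24 kg free.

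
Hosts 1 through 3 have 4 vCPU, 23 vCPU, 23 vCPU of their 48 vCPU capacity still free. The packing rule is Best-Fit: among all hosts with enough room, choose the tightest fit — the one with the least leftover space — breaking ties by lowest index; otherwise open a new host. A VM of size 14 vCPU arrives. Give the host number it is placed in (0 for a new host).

2

Hosts with room: host 2 (23 vCPU), host 3 (23 vCPU).
Tightest fit is host 2 with 23 vCPU free.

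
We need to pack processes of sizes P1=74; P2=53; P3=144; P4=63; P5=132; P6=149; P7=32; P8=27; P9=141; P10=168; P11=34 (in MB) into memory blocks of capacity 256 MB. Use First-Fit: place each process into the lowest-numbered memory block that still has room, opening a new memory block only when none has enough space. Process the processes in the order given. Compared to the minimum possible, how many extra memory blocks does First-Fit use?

First-Fit: [74,53,63,32,27] [144,34] [132] [149] [141] [168] → 6 memory blocks.
5 processes exceed 128 MB (half the capacity), and no two of those can share a memory block, so at least 5 memory blocks are needed.
An optimal packing achieves that bound: [168,74] [149,63,34] [144,53,32,27] [141] [132] → 5 memory blocks.
Excess: 6 − 5 = 1.

1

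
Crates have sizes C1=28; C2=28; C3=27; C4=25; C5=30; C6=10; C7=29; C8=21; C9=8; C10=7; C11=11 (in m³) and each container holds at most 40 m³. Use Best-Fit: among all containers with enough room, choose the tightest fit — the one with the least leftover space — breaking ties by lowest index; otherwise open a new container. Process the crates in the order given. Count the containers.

7 containers

container 1: place C1 (28 m³), 12 m³ left
container 2: place C2 (28 m³), 12 m³ left
container 3: place C3 (27 m³), 13 m³ left
container 4: place C4 (25 m³), 15 m³ left
container 5: place C5 (30 m³), 10 m³ left
container 5: place C6 (10 m³), 0 m³ left
container 6: place C7 (29 m³), 11 m³ left
container 7: place C8 (21 m³), 19 m³ left
container 6: place C9 (8 m³), 3 m³ left
container 1: place C10 (7 m³), 5 m³ left
container 2: place C11 (11 m³), 1 m³ left
Final containers: [28,7] [28,11] [27] [25] [30,10] [29,8] [21].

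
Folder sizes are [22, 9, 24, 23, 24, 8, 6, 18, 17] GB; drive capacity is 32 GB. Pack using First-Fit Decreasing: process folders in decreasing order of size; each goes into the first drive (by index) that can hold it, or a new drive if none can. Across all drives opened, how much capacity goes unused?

41

Sorted descending: 24, 24, 23, 22, 18, 17, 9, 8, 6.
drive 1: place 24 GB, 8 GB left
drive 2: place 24 GB, 8 GB left
drive 3: place 23 GB, 9 GB left
drive 4: place 22 GB, 10 GB left
drive 5: place 18 GB, 14 GB left
drive 6: place 17 GB, 15 GB left
drive 3: place 9 GB, 0 GB left
drive 1: place 8 GB, 0 GB left
drive 2: place 6 GB, 2 GB left
6 drives × 32 GB = 192 GB; used 151 GB; unused 41 GB.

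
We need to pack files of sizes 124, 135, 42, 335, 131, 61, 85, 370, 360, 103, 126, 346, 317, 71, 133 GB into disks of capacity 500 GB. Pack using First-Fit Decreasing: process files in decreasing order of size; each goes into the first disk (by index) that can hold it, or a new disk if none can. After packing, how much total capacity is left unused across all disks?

261

Sorted descending: 370, 360, 346, 335, 317, 135, 133, 131, 126, 124, 103, 85, 71, 61, 42.
disk 1: place 370 GB, 130 GB left
disk 2: place 360 GB, 140 GB left
disk 3: place 346 GB, 154 GB left
disk 4: place 335 GB, 165 GB left
disk 5: place 317 GB, 183 GB left
disk 2: place 135 GB, 5 GB left
disk 3: place 133 GB, 21 GB left
disk 4: place 131 GB, 34 GB left
disk 1: place 126 GB, 4 GB left
disk 5: place 124 GB, 59 GB left
disk 6: place 103 GB, 397 GB left
disk 6: place 85 GB, 312 GB left
disk 6: place 71 GB, 241 GB left
disk 6: place 61 GB, 180 GB left
disk 5: place 42 GB, 17 GB left
6 disks × 500 GB = 3000 GB; used 2739 GB; unused 261 GB.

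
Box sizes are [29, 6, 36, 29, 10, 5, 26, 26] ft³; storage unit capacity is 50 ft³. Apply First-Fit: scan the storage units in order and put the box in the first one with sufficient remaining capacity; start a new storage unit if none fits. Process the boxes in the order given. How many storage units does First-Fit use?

5

storage unit 1: place 29 ft³, 21 ft³ left
storage unit 1: place 6 ft³, 15 ft³ left
storage unit 2: place 36 ft³, 14 ft³ left
storage unit 3: place 29 ft³, 21 ft³ left
storage unit 1: place 10 ft³, 5 ft³ left
storage unit 1: place 5 ft³, 0 ft³ left
storage unit 4: place 26 ft³, 24 ft³ left
storage unit 5: place 26 ft³, 24 ft³ left
Final storage units: [29,6,10,5] [36] [29] [26] [26].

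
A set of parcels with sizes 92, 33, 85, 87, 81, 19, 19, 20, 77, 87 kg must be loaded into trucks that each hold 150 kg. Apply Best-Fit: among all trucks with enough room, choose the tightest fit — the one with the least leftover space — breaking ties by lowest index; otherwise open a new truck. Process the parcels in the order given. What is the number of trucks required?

92 kg → truck 1 (remaining 58 kg)
33 kg → truck 1 (remaining 25 kg)
85 kg → truck 2 (remaining 65 kg)
87 kg → truck 3 (remaining 63 kg)
81 kg → truck 4 (remaining 69 kg)
19 kg → truck 1 (remaining 6 kg)
19 kg → truck 3 (remaining 44 kg)
20 kg → truck 3 (remaining 24 kg)
77 kg → truck 5 (remaining 73 kg)
87 kg → truck 6 (remaining 63 kg)
Final trucks: [92,33,19] [85] [87,19,20] [81] [77] [87].

6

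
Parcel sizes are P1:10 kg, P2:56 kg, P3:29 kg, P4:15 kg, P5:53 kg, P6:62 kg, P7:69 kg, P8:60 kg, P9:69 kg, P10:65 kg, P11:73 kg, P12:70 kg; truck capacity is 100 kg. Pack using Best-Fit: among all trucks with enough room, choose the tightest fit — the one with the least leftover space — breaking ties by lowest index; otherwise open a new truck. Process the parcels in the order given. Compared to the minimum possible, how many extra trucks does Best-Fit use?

0

Best-Fit: [10,56,29] [15,53] [62] [69] [60] [69] [65] [73] [70] → 9 trucks.
9 parcels exceed 50 kg (half the capacity), and no two of those can share a truck, so at least 9 trucks are needed.
So 9 is already optimal.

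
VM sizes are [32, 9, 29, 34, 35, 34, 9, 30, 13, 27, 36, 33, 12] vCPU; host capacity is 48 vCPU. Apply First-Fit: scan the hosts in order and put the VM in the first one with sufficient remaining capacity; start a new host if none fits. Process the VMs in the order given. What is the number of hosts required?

Put 32 vCPU in host 1; 16 vCPU remain.
Put 9 vCPU in host 1; 7 vCPU remain.
Put 29 vCPU in host 2; 19 vCPU remain.
Put 34 vCPU in host 3; 14 vCPU remain.
Put 35 vCPU in host 4; 13 vCPU remain.
Put 34 vCPU in host 5; 14 vCPU remain.
Put 9 vCPU in host 2; 10 vCPU remain.
Put 30 vCPU in host 6; 18 vCPU remain.
Put 13 vCPU in host 3; 1 vCPU remain.
Put 27 vCPU in host 7; 21 vCPU remain.
Put 36 vCPU in host 8; 12 vCPU remain.
Put 33 vCPU in host 9; 15 vCPU remain.
Put 12 vCPU in host 4; 1 vCPU remain.

9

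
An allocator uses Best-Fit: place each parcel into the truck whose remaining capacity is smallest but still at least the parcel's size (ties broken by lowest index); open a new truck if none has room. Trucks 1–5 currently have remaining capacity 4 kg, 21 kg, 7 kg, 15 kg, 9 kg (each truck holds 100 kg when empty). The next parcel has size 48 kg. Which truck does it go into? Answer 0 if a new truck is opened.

No truck has ≥ 48 kg free, so a new truck is opened.

0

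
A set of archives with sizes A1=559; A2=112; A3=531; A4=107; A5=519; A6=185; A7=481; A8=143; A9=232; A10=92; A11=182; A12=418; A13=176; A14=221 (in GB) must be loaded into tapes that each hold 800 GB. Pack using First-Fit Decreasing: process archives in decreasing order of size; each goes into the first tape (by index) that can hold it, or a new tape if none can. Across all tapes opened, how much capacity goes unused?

842

Sorted descending: 559, 531, 519, 481, 418, 232, 221, 185, 182, 176, 143, 112, 107, 92.
559 GB → tape 1 (remaining 241 GB)
531 GB → tape 2 (remaining 269 GB)
519 GB → tape 3 (remaining 281 GB)
481 GB → tape 4 (remaining 319 GB)
418 GB → tape 5 (remaining 382 GB)
232 GB → tape 1 (remaining 9 GB)
221 GB → tape 2 (remaining 48 GB)
185 GB → tape 3 (remaining 96 GB)
182 GB → tape 4 (remaining 137 GB)
176 GB → tape 5 (remaining 206 GB)
143 GB → tape 5 (remaining 63 GB)
112 GB → tape 4 (remaining 25 GB)
107 GB → tape 6 (remaining 693 GB)
92 GB → tape 3 (remaining 4 GB)
6 tapes × 800 GB = 4800 GB; used 3958 GB; unused 842 GB.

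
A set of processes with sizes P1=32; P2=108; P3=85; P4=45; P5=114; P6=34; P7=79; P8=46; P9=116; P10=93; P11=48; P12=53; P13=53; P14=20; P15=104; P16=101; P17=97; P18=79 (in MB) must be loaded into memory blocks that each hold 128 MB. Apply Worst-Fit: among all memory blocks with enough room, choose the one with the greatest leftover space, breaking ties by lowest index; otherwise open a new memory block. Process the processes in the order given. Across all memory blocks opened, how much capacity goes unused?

memory block 1: place P1 (32 MB), 96 MB left
memory block 2: place P2 (108 MB), 20 MB left
memory block 1: place P3 (85 MB), 11 MB left
memory block 3: place P4 (45 MB), 83 MB left
memory block 4: place P5 (114 MB), 14 MB left
memory block 3: place P6 (34 MB), 49 MB left
memory block 5: place P7 (79 MB), 49 MB left
memory block 3: place P8 (46 MB), 3 MB left
memory block 6: place P9 (116 MB), 12 MB left
memory block 7: place P10 (93 MB), 35 MB left
memory block 5: place P11 (48 MB), 1 MB left
memory block 8: place P12 (53 MB), 75 MB left
memory block 8: place P13 (53 MB), 22 MB left
memory block 7: place P14 (20 MB), 15 MB left
memory block 9: place P15 (104 MB), 24 MB left
memory block 10: place P16 (101 MB), 27 MB left
memory block 11: place P17 (97 MB), 31 MB left
memory block 12: place P18 (79 MB), 49 MB left
12 memory blocks × 128 MB = 1536 MB; used 1307 MB; unused 229 MB.

229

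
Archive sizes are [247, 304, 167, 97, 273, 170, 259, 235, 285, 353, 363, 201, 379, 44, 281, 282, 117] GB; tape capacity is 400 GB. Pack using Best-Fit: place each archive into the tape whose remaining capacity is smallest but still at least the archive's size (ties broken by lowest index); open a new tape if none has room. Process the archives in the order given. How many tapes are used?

13 tapes

tape 1: place 247 GB, 153 GB left
tape 2: place 304 GB, 96 GB left
tape 3: place 167 GB, 233 GB left
tape 1: place 97 GB, 56 GB left
tape 4: place 273 GB, 127 GB left
tape 3: place 170 GB, 63 GB left
tape 5: place 259 GB, 141 GB left
tape 6: place 235 GB, 165 GB left
tape 7: place 285 GB, 115 GB left
tape 8: place 353 GB, 47 GB left
tape 9: place 363 GB, 37 GB left
tape 10: place 201 GB, 199 GB left
tape 11: place 379 GB, 21 GB left
tape 8: place 44 GB, 3 GB left
tape 12: place 281 GB, 119 GB left
tape 13: place 282 GB, 118 GB left
tape 13: place 117 GB, 1 GB left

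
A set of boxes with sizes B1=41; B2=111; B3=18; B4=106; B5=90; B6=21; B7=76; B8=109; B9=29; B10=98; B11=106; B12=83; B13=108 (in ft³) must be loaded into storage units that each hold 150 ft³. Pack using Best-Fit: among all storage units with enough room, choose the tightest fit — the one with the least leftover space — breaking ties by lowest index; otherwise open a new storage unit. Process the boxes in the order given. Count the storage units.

9

B1 (41 ft³) → storage unit 1 (remaining 109 ft³)
B2 (111 ft³) → storage unit 2 (remaining 39 ft³)
B3 (18 ft³) → storage unit 2 (remaining 21 ft³)
B4 (106 ft³) → storage unit 1 (remaining 3 ft³)
B5 (90 ft³) → storage unit 3 (remaining 60 ft³)
B6 (21 ft³) → storage unit 2 (remaining 0 ft³)
B7 (76 ft³) → storage unit 4 (remaining 74 ft³)
B8 (109 ft³) → storage unit 5 (remaining 41 ft³)
B9 (29 ft³) → storage unit 5 (remaining 12 ft³)
B10 (98 ft³) → storage unit 6 (remaining 52 ft³)
B11 (106 ft³) → storage unit 7 (remaining 44 ft³)
B12 (83 ft³) → storage unit 8 (remaining 67 ft³)
B13 (108 ft³) → storage unit 9 (remaining 42 ft³)
Final storage units: [41,106] [111,18,21] [90] [76] [109,29] [98] [106] [83] [108].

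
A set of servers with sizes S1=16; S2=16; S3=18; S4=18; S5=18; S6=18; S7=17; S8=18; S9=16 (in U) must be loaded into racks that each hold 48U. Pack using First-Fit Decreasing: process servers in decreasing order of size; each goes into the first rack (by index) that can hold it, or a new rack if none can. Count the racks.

Sorted descending: 18, 18, 18, 18, 18, 17, 16, 16, 16.
rack 1: place 18U, 30U left
rack 1: place 18U, 12U left
rack 2: place 18U, 30U left
rack 2: place 18U, 12U left
rack 3: place 18U, 30U left
rack 3: place 17U, 13U left
rack 4: place 16U, 32U left
rack 4: place 16U, 16U left
rack 4: place 16U, 0U left
Final racks: [18,18] [18,18] [18,17] [16,16,16].

4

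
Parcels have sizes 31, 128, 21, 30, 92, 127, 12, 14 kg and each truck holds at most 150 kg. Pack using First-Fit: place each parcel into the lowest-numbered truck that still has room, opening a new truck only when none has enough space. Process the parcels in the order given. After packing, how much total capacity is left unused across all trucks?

31 kg → truck 1 (remaining 119 kg)
128 kg → truck 2 (remaining 22 kg)
21 kg → truck 1 (remaining 98 kg)
30 kg → truck 1 (remaining 68 kg)
92 kg → truck 3 (remaining 58 kg)
127 kg → truck 4 (remaining 23 kg)
12 kg → truck 1 (remaining 56 kg)
14 kg → truck 1 (remaining 42 kg)
4 trucks × 150 kg = 600 kg; used 455 kg; unused 145 kg.

145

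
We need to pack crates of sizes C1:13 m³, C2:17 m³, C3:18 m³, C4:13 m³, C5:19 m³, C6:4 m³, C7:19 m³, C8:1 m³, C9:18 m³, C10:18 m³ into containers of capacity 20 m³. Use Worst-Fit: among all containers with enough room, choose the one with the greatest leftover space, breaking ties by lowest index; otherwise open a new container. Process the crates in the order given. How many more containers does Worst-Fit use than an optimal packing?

0

Worst-Fit: [13,4] [17] [18] [13,1] [19] [19] [18] [18] → 8 containers.
8 crates exceed 10 m³ (half the capacity), and no two of those can share a container, so at least 8 containers are needed.
So 8 is already optimal.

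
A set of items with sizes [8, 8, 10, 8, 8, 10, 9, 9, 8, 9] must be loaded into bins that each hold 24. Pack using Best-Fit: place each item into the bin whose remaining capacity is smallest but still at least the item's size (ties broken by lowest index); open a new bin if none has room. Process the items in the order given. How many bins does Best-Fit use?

8 → bin 1 (remaining 16)
8 → bin 1 (remaining 8)
10 → bin 2 (remaining 14)
8 → bin 1 (remaining 0)
8 → bin 2 (remaining 6)
10 → bin 3 (remaining 14)
9 → bin 3 (remaining 5)
9 → bin 4 (remaining 15)
8 → bin 4 (remaining 7)
9 → bin 5 (remaining 15)

5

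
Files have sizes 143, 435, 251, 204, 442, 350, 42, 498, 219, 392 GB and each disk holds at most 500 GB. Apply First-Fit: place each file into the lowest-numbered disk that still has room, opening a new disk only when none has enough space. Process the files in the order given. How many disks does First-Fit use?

7 disks

143 GB → disk 1 (remaining 357 GB)
435 GB → disk 2 (remaining 65 GB)
251 GB → disk 1 (remaining 106 GB)
204 GB → disk 3 (remaining 296 GB)
442 GB → disk 4 (remaining 58 GB)
350 GB → disk 5 (remaining 150 GB)
42 GB → disk 1 (remaining 64 GB)
498 GB → disk 6 (remaining 2 GB)
219 GB → disk 3 (remaining 77 GB)
392 GB → disk 7 (remaining 108 GB)
Final disks: [143,251,42] [435] [204,219] [442] [350] [498] [392].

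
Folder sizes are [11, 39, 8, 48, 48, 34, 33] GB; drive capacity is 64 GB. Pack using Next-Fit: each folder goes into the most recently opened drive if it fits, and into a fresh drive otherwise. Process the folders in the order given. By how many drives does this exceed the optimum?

Next-Fit: [11,39,8] [48] [48] [34] [33] → 5 drives.
5 folders exceed 32 GB (half the capacity), and no two of those can share a drive, so at least 5 drives are needed.
So 5 is already optimal.

0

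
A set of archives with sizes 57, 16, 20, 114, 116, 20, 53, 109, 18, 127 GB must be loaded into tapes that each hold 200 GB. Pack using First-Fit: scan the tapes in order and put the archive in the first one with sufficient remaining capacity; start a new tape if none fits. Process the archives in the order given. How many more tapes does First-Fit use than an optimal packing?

1

First-Fit: [57,16,20,20,53,18] [114] [116] [109] [127] → 5 tapes.
Total size 650 GB; any packing needs at least ⌈650/200⌉ = 4 tapes.
An optimal packing achieves that bound: [127,57,16] [116,53,20] [114,20,18] [109] → 4 tapes.
Excess: 5 − 4 = 1.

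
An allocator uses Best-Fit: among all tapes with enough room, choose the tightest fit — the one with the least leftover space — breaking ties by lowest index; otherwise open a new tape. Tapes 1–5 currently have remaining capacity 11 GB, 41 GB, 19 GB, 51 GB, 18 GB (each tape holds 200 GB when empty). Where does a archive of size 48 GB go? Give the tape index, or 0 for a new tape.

4

Tapes with room: tape 4 (51 GB).
Tightest fit is tape 4 with 51 GB free.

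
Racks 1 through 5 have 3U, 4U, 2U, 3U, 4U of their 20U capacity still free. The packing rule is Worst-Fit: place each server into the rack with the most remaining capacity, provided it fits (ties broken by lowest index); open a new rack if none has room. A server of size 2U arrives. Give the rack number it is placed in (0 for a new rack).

2

Racks with room: rack 1 (3U), rack 2 (4U), rack 3 (2U), rack 4 (3U), rack 5 (4U).
Most room is rack 2 with 4U free.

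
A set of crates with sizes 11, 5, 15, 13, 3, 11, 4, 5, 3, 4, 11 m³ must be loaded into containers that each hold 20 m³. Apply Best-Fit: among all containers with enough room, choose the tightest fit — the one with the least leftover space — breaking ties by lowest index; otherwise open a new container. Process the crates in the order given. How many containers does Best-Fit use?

container 1: place 11 m³, 9 m³ left
container 1: place 5 m³, 4 m³ left
container 2: place 15 m³, 5 m³ left
container 3: place 13 m³, 7 m³ left
container 1: place 3 m³, 1 m³ left
container 4: place 11 m³, 9 m³ left
container 2: place 4 m³, 1 m³ left
container 3: place 5 m³, 2 m³ left
container 4: place 3 m³, 6 m³ left
container 4: place 4 m³, 2 m³ left
container 5: place 11 m³, 9 m³ left
Final containers: [11,5,3] [15,4] [13,5] [11,3,4] [11].

5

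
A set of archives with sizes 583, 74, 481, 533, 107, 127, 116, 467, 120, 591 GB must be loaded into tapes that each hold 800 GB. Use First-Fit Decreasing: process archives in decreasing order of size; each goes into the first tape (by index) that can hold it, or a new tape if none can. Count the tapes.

5

Sorted descending: 591, 583, 533, 481, 467, 127, 120, 116, 107, 74.
591 GB → tape 1 (remaining 209 GB)
583 GB → tape 2 (remaining 217 GB)
533 GB → tape 3 (remaining 267 GB)
481 GB → tape 4 (remaining 319 GB)
467 GB → tape 5 (remaining 333 GB)
127 GB → tape 1 (remaining 82 GB)
120 GB → tape 2 (remaining 97 GB)
116 GB → tape 3 (remaining 151 GB)
107 GB → tape 3 (remaining 44 GB)
74 GB → tape 1 (remaining 8 GB)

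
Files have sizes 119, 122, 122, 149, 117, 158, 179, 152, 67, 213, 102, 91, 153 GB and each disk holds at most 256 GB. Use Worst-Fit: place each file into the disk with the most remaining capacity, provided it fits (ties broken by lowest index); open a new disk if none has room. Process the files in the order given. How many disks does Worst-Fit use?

Put 119 GB in disk 1; 137 GB remain.
Put 122 GB in disk 1; 15 GB remain.
Put 122 GB in disk 2; 134 GB remain.
Put 149 GB in disk 3; 107 GB remain.
Put 117 GB in disk 2; 17 GB remain.
Put 158 GB in disk 4; 98 GB remain.
Put 179 GB in disk 5; 77 GB remain.
Put 152 GB in disk 6; 104 GB remain.
Put 67 GB in disk 3; 40 GB remain.
Put 213 GB in disk 7; 43 GB remain.
Put 102 GB in disk 6; 2 GB remain.
Put 91 GB in disk 4; 7 GB remain.
Put 153 GB in disk 8; 103 GB remain.
Final disks: [119,122] [122,117] [149,67] [158,91] [179] [152,102] [213] [153].

8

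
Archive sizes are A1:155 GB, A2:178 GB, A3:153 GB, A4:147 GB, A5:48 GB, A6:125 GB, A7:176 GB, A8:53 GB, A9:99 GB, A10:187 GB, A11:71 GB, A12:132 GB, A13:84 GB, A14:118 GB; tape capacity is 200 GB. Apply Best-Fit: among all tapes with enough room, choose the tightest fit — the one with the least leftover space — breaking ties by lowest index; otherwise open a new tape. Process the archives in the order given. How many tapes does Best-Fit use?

11

Put A1 (155 GB) in tape 1; 45 GB remain.
Put A2 (178 GB) in tape 2; 22 GB remain.
Put A3 (153 GB) in tape 3; 47 GB remain.
Put A4 (147 GB) in tape 4; 53 GB remain.
Put A5 (48 GB) in tape 4; 5 GB remain.
Put A6 (125 GB) in tape 5; 75 GB remain.
Put A7 (176 GB) in tape 6; 24 GB remain.
Put A8 (53 GB) in tape 5; 22 GB remain.
Put A9 (99 GB) in tape 7; 101 GB remain.
Put A10 (187 GB) in tape 8; 13 GB remain.
Put A11 (71 GB) in tape 7; 30 GB remain.
Put A12 (132 GB) in tape 9; 68 GB remain.
Put A13 (84 GB) in tape 10; 116 GB remain.
Put A14 (118 GB) in tape 11; 82 GB remain.
Final tapes: [155] [178] [153] [147,48] [125,53] [176] [99,71] [187] [132] [84] [118].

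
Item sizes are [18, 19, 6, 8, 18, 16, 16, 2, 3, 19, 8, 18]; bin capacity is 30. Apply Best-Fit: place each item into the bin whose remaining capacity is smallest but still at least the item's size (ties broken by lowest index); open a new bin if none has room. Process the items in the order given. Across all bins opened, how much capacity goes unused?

59

18 → bin 1 (remaining 12)
19 → bin 2 (remaining 11)
6 → bin 2 (remaining 5)
8 → bin 1 (remaining 4)
18 → bin 3 (remaining 12)
16 → bin 4 (remaining 14)
16 → bin 5 (remaining 14)
2 → bin 1 (remaining 2)
3 → bin 2 (remaining 2)
19 → bin 6 (remaining 11)
8 → bin 6 (remaining 3)
18 → bin 7 (remaining 12)
7 bins × 30 = 210; used 151; unused 59.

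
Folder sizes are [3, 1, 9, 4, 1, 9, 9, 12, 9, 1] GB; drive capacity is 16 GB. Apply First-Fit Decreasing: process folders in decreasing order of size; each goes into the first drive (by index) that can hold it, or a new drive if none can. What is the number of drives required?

5

Sorted descending: 12, 9, 9, 9, 9, 4, 3, 1, 1, 1.
Put 12 GB in drive 1; 4 GB remain.
Put 9 GB in drive 2; 7 GB remain.
Put 9 GB in drive 3; 7 GB remain.
Put 9 GB in drive 4; 7 GB remain.
Put 9 GB in drive 5; 7 GB remain.
Put 4 GB in drive 1; 0 GB remain.
Put 3 GB in drive 2; 4 GB remain.
Put 1 GB in drive 2; 3 GB remain.
Put 1 GB in drive 2; 2 GB remain.
Put 1 GB in drive 2; 1 GB remain.
Final drives: [12,4] [9,3,1,1,1] [9] [9] [9].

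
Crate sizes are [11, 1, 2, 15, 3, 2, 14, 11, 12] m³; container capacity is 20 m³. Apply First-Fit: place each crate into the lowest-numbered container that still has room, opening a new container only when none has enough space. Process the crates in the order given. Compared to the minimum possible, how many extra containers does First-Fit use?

0

First-Fit: [11,1,2,3,2] [15] [14] [11] [12] → 5 containers.
5 crates exceed 10 m³ (half the capacity), and no two of those can share a container, so at least 5 containers are needed.
So 5 is already optimal.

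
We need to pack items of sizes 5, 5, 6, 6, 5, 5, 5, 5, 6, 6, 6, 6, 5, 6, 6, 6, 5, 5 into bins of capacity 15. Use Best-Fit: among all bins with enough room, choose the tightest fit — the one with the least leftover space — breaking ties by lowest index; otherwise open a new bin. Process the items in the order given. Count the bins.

Put 5 in bin 1; 10 remain.
Put 5 in bin 1; 5 remain.
Put 6 in bin 2; 9 remain.
Put 6 in bin 2; 3 remain.
Put 5 in bin 1; 0 remain.
Put 5 in bin 3; 10 remain.
Put 5 in bin 3; 5 remain.
Put 5 in bin 3; 0 remain.
Put 6 in bin 4; 9 remain.
Put 6 in bin 4; 3 remain.
Put 6 in bin 5; 9 remain.
Put 6 in bin 5; 3 remain.
Put 5 in bin 6; 10 remain.
Put 6 in bin 6; 4 remain.
Put 6 in bin 7; 9 remain.
Put 6 in bin 7; 3 remain.
Put 5 in bin 8; 10 remain.
Put 5 in bin 8; 5 remain.
Final bins: [5,5,5] [6,6] [5,5,5] [6,6] [6,6] [5,6] [6,6] [5,5].

8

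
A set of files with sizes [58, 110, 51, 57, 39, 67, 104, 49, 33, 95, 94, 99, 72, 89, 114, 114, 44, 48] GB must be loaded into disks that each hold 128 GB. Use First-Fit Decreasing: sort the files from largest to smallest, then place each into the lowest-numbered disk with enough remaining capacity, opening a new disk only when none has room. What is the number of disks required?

Sorted descending: 114, 114, 110, 104, 99, 95, 94, 89, 72, 67, 58, 57, 51, 49, 48, 44, 39, 33.
114 GB → disk 1 (remaining 14 GB)
114 GB → disk 2 (remaining 14 GB)
110 GB → disk 3 (remaining 18 GB)
104 GB → disk 4 (remaining 24 GB)
99 GB → disk 5 (remaining 29 GB)
95 GB → disk 6 (remaining 33 GB)
94 GB → disk 7 (remaining 34 GB)
89 GB → disk 8 (remaining 39 GB)
72 GB → disk 9 (remaining 56 GB)
67 GB → disk 10 (remaining 61 GB)
58 GB → disk 10 (remaining 3 GB)
57 GB → disk 11 (remaining 71 GB)
51 GB → disk 9 (remaining 5 GB)
49 GB → disk 11 (remaining 22 GB)
48 GB → disk 12 (remaining 80 GB)
44 GB → disk 12 (remaining 36 GB)
39 GB → disk 8 (remaining 0 GB)
33 GB → disk 6 (remaining 0 GB)

12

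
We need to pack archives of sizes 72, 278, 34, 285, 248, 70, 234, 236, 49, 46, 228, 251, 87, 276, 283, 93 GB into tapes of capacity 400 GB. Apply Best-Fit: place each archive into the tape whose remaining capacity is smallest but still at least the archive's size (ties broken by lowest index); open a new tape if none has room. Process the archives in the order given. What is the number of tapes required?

tape 1: place 72 GB, 328 GB left
tape 1: place 278 GB, 50 GB left
tape 1: place 34 GB, 16 GB left
tape 2: place 285 GB, 115 GB left
tape 3: place 248 GB, 152 GB left
tape 2: place 70 GB, 45 GB left
tape 4: place 234 GB, 166 GB left
tape 5: place 236 GB, 164 GB left
tape 3: place 49 GB, 103 GB left
tape 3: place 46 GB, 57 GB left
tape 6: place 228 GB, 172 GB left
tape 7: place 251 GB, 149 GB left
tape 7: place 87 GB, 62 GB left
tape 8: place 276 GB, 124 GB left
tape 9: place 283 GB, 117 GB left
tape 9: place 93 GB, 24 GB left
Final tapes: [72,278,34] [285,70] [248,49,46] [234] [236] [228] [251,87] [276] [283,93].

9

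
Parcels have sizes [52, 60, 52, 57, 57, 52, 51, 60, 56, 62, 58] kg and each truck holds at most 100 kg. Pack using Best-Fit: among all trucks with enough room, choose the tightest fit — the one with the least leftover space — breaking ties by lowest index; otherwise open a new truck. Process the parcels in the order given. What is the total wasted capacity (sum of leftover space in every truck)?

52 kg → truck 1 (remaining 48 kg)
60 kg → truck 2 (remaining 40 kg)
52 kg → truck 3 (remaining 48 kg)
57 kg → truck 4 (remaining 43 kg)
57 kg → truck 5 (remaining 43 kg)
52 kg → truck 6 (remaining 48 kg)
51 kg → truck 7 (remaining 49 kg)
60 kg → truck 8 (remaining 40 kg)
56 kg → truck 9 (remaining 44 kg)
62 kg → truck 10 (remaining 38 kg)
58 kg → truck 11 (remaining 42 kg)
11 trucks × 100 kg = 1100 kg; used 617 kg; unused 483 kg.

483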